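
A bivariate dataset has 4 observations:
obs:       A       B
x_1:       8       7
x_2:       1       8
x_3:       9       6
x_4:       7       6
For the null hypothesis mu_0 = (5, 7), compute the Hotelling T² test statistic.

Step 1 — sample mean vector:
  mean(A) = (8 + 1 + 9 + 7) / 4 = 25/4 = 6.25
  mean(B) = (7 + 8 + 6 + 6) / 4 = 27/4 = 6.75
  x̄ = (6.25, 6.75),  deviation x̄ - mu_0 = (6.25, 6.75) - (5, 7) = (1.25, -0.25).

Step 2 — sample covariance matrix, S[i,j] = (1/(n-1)) · Σ_k (x_{k,i} - mean_i) · (x_{k,j} - mean_j), divisor n-1 = 3:
  S[A,A] = ((1.75)·(1.75) + (-5.25)·(-5.25) + (2.75)·(2.75) + (0.75)·(0.75)) / 3 = 38.75/3 = 12.9167
  S[A,B] = ((1.75)·(0.25) + (-5.25)·(1.25) + (2.75)·(-0.75) + (0.75)·(-0.75)) / 3 = -8.75/3 = -2.9167
  S[B,B] = ((0.25)·(0.25) + (1.25)·(1.25) + (-0.75)·(-0.75) + (-0.75)·(-0.75)) / 3 = 2.75/3 = 0.9167
  S = [[12.9167, -2.9167],
 [-2.9167, 0.9167]].

Step 3 — invert S. det(S) = 12.9167·0.9167 - (-2.9167)² = 3.3333.
  S^{-1} = (1/det) · [[d, -b], [-b, a]] = [[0.275, 0.875],
 [0.875, 3.875]].

Step 4 — quadratic form (x̄ - mu_0)^T · S^{-1} · (x̄ - mu_0):
  S^{-1} · (x̄ - mu_0) = (0.125, 0.125),
  (x̄ - mu_0)^T · [...] = (1.25)·(0.125) + (-0.25)·(0.125) = 0.125.

Step 5 — scale by n: T² = 4 · 0.125 = 0.5.

T² ≈ 0.5


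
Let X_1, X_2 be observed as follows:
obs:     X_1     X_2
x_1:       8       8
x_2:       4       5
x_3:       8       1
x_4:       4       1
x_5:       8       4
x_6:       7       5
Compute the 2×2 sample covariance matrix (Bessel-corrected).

Step 1 — column means:
  mean(X_1) = (8 + 4 + 8 + 4 + 8 + 7) / 6 = 39/6 = 6.5
  mean(X_2) = (8 + 5 + 1 + 1 + 4 + 5) / 6 = 24/6 = 4

Step 2 — sample covariance S[i,j] = (1/(n-1)) · Σ_k (x_{k,i} - mean_i) · (x_{k,j} - mean_j), with n-1 = 5.
  S[X_1,X_1] = ((1.5)·(1.5) + (-2.5)·(-2.5) + (1.5)·(1.5) + (-2.5)·(-2.5) + (1.5)·(1.5) + (0.5)·(0.5)) / 5 = 19.5/5 = 3.9
  S[X_1,X_2] = ((1.5)·(4) + (-2.5)·(1) + (1.5)·(-3) + (-2.5)·(-3) + (1.5)·(0) + (0.5)·(1)) / 5 = 7/5 = 1.4
  S[X_2,X_2] = ((4)·(4) + (1)·(1) + (-3)·(-3) + (-3)·(-3) + (0)·(0) + (1)·(1)) / 5 = 36/5 = 7.2

S is symmetric (S[j,i] = S[i,j]). Assembling:

S = [[3.9, 1.4],
 [1.4, 7.2]]


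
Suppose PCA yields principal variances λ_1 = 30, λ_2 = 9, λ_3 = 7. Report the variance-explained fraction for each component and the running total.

Step 1 — total variance = trace(Sigma) = Σ λ_i = 30 + 9 + 7 = 46.

Step 2 — fraction explained by component i = λ_i / Σ λ:
  PC1: 30/46 = 0.6522
  PC2: 9/46 = 0.1957
  PC3: 7/46 = 0.1522

Step 3 — cumulative fraction after k components = (λ_1 + ... + λ_k) / Σ λ:
  k = 1: 30/46 = 0.6522
  k = 2: (30 + 9)/46 = 39/46 = 0.8478
  k = 3: (30 + 9 + 7)/46 = 46/46 = 1

Summary (fraction, with percent):

explained: PC1 0.6522 (65.22%), PC2 0.1957 (19.57%), PC3 0.1522 (15.22%);  cumulative: 0.6522, 0.8478, 1


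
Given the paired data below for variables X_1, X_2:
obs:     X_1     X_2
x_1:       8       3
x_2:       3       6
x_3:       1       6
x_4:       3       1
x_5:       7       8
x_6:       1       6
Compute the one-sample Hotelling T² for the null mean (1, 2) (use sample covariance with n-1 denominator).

Step 1 — sample mean vector:
  mean(X_1) = (8 + 3 + 1 + 3 + 7 + 1) / 6 = 23/6 = 3.8333
  mean(X_2) = (3 + 6 + 6 + 1 + 8 + 6) / 6 = 30/6 = 5
  x̄ = (3.8333, 5),  deviation x̄ - mu_0 = (3.8333, 5) - (1, 2) = (2.8333, 3).

Step 2 — sample covariance matrix, S[i,j] = (1/(n-1)) · Σ_k (x_{k,i} - mean_i) · (x_{k,j} - mean_j), divisor n-1 = 5:
  S[X_1,X_1] = ((4.1667)·(4.1667) + (-0.8333)·(-0.8333) + (-2.8333)·(-2.8333) + (-0.8333)·(-0.8333) + (3.1667)·(3.1667) + (-2.8333)·(-2.8333)) / 5 = 44.8333/5 = 8.9667
  S[X_1,X_2] = ((4.1667)·(-2) + (-0.8333)·(1) + (-2.8333)·(1) + (-0.8333)·(-4) + (3.1667)·(3) + (-2.8333)·(1)) / 5 = -2/5 = -0.4
  S[X_2,X_2] = ((-2)·(-2) + (1)·(1) + (1)·(1) + (-4)·(-4) + (3)·(3) + (1)·(1)) / 5 = 32/5 = 6.4
  S = [[8.9667, -0.4],
 [-0.4, 6.4]].

Step 3 — invert S. det(S) = 8.9667·6.4 - (-0.4)² = 57.2267.
  S^{-1} = (1/det) · [[d, -b], [-b, a]] = [[0.1118, 0.007],
 [0.007, 0.1567]].

Step 4 — quadratic form (x̄ - mu_0)^T · S^{-1} · (x̄ - mu_0):
  S^{-1} · (x̄ - mu_0) = (0.3378, 0.4899),
  (x̄ - mu_0)^T · [...] = (2.8333)·(0.3378) + (3)·(0.4899) = 2.4268.

Step 5 — scale by n: T² = 6 · 2.4268 = 14.5608.

T² ≈ 14.5608


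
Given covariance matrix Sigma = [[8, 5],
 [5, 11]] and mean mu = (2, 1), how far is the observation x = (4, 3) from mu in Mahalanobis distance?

Step 1 — centre the observation: (x - mu) = (2, 2).

Step 2 — invert Sigma. det(Sigma) = 8·11 - (5)² = 63.
  Sigma^{-1} = (1/det) · [[d, -b], [-b, a]] = [[0.1746, -0.0794],
 [-0.0794, 0.127]].

Step 3 — form the quadratic (x - mu)^T · Sigma^{-1} · (x - mu):
  Sigma^{-1} · (x - mu) = (0.1905, 0.0952).
  (x - mu)^T · [Sigma^{-1} · (x - mu)] = (2)·(0.1905) + (2)·(0.0952) = 0.5714.

Step 4 — take square root: d = √(0.5714) ≈ 0.7559.

d(x, mu) = √(0.5714) ≈ 0.7559


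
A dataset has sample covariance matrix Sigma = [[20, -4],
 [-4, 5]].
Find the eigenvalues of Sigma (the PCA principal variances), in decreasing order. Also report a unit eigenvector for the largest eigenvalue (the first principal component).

Step 1 — characteristic polynomial of 2×2 Sigma:
  det(Sigma - λI) = λ² - trace · λ + det = 0.
  trace = 20 + 5 = 25, det = 20·5 - (-4)² = 84.
Step 2 — discriminant:
  Δ = trace² - 4·det = 625 - 336 = 289.
Step 3 — eigenvalues:
  λ = (trace ± √Δ)/2 = (25 ± 17)/2,
  λ_1 = 21,  λ_2 = 4.

Step 4 — unit eigenvector for λ_1: solve (Sigma - λ_1 I)v = 0. First row:
  (20 - 21)·v_x + (-4)·v_y = 0, i.e. (-1)·v_x + (-4)·v_y = 0,
  so v ∝ (b, λ_1 - a) = (-4, 1); multiply by -1 so the first entry is positive: u = (4, -1).
  ||u|| = √((4)² + (-1)²) = √(17) ≈ 4.1231,
  v_1 = u/||u|| ≈ (0.9701, -0.2425) (||v_1|| = 1).

λ_1 = 21,  λ_2 = 4;  v_1 ≈ (0.9701, -0.2425)


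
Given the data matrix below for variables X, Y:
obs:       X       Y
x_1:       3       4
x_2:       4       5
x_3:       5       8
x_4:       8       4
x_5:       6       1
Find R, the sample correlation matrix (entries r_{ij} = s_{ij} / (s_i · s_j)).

Step 1 — column means:
  mean(X) = (3 + 4 + 5 + 8 + 6) / 5 = 26/5 = 5.2
  mean(Y) = (4 + 5 + 8 + 4 + 1) / 5 = 22/5 = 4.4

Step 2 — sample variances and covariances s[i,j] = (1/(n-1)) · Σ_k (x_{k,i} - mean_i) · (x_{k,j} - mean_j), with n-1 = 4:
  s[X,X] = ((-2.2)·(-2.2) + (-1.2)·(-1.2) + (-0.2)·(-0.2) + (2.8)·(2.8) + (0.8)·(0.8)) / 4 = 14.8/4 = 3.7
  s[X,Y] = ((-2.2)·(-0.4) + (-1.2)·(0.6) + (-0.2)·(3.6) + (2.8)·(-0.4) + (0.8)·(-3.4)) / 4 = -4.4/4 = -1.1
  s[Y,Y] = ((-0.4)·(-0.4) + (0.6)·(0.6) + (3.6)·(3.6) + (-0.4)·(-0.4) + (-3.4)·(-3.4)) / 4 = 25.2/4 = 6.3
  Sample standard deviations s_i = √(s[i,i]):
  s(X) = √(3.7) = 1.9235
  s(Y) = √(6.3) = 2.51

Step 3 — r_{ij} = s_{ij} / (s_i · s_j):
  r[X,X] = 1 (diagonal).
  r[X,Y] = -1.1 / (1.9235 · 2.51) = -1.1 / 4.828 = -0.2278
  r[Y,Y] = 1 (diagonal).

R is symmetric with unit diagonal. Assembling:

R = [[1, -0.2278],
 [-0.2278, 1]]


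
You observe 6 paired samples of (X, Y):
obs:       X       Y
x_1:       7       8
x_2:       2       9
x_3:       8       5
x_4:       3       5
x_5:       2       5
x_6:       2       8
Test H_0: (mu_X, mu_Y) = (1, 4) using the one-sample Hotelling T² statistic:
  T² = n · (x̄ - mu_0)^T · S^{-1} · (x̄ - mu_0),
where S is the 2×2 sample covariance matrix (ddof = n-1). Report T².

Step 1 — sample mean vector:
  mean(X) = (7 + 2 + 8 + 3 + 2 + 2) / 6 = 24/6 = 4
  mean(Y) = (8 + 9 + 5 + 5 + 5 + 8) / 6 = 40/6 = 6.6667
  x̄ = (4, 6.6667),  deviation x̄ - mu_0 = (4, 6.6667) - (1, 4) = (3, 2.6667).

Step 2 — sample covariance matrix, S[i,j] = (1/(n-1)) · Σ_k (x_{k,i} - mean_i) · (x_{k,j} - mean_j), divisor n-1 = 5:
  S[X,X] = ((3)·(3) + (-2)·(-2) + (4)·(4) + (-1)·(-1) + (-2)·(-2) + (-2)·(-2)) / 5 = 38/5 = 7.6
  S[X,Y] = ((3)·(1.3333) + (-2)·(2.3333) + (4)·(-1.6667) + (-1)·(-1.6667) + (-2)·(-1.6667) + (-2)·(1.3333)) / 5 = -5/5 = -1
  S[Y,Y] = ((1.3333)·(1.3333) + (2.3333)·(2.3333) + (-1.6667)·(-1.6667) + (-1.6667)·(-1.6667) + (-1.6667)·(-1.6667) + (1.3333)·(1.3333)) / 5 = 17.3333/5 = 3.4667
  S = [[7.6, -1],
 [-1, 3.4667]].

Step 3 — invert S. det(S) = 7.6·3.4667 - (-1)² = 25.3467.
  S^{-1} = (1/det) · [[d, -b], [-b, a]] = [[0.1368, 0.0395],
 [0.0395, 0.2998]].

Step 4 — quadratic form (x̄ - mu_0)^T · S^{-1} · (x̄ - mu_0):
  S^{-1} · (x̄ - mu_0) = (0.5155, 0.9179),
  (x̄ - mu_0)^T · [...] = (3)·(0.5155) + (2.6667)·(0.9179) = 3.9944.

Step 5 — scale by n: T² = 6 · 3.9944 = 23.9663.

T² ≈ 23.9663


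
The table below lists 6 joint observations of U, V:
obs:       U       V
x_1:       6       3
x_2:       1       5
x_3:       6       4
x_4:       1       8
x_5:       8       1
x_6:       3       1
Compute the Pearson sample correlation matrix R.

Step 1 — column means:
  mean(U) = (6 + 1 + 6 + 1 + 8 + 3) / 6 = 25/6 = 4.1667
  mean(V) = (3 + 5 + 4 + 8 + 1 + 1) / 6 = 22/6 = 3.6667

Step 2 — sample variances and covariances s[i,j] = (1/(n-1)) · Σ_k (x_{k,i} - mean_i) · (x_{k,j} - mean_j), with n-1 = 5:
  s[U,U] = ((1.8333)·(1.8333) + (-3.1667)·(-3.1667) + (1.8333)·(1.8333) + (-3.1667)·(-3.1667) + (3.8333)·(3.8333) + (-1.1667)·(-1.1667)) / 5 = 42.8333/5 = 8.5667
  s[U,V] = ((1.8333)·(-0.6667) + (-3.1667)·(1.3333) + (1.8333)·(0.3333) + (-3.1667)·(4.3333) + (3.8333)·(-2.6667) + (-1.1667)·(-2.6667)) / 5 = -25.6667/5 = -5.1333
  s[V,V] = ((-0.6667)·(-0.6667) + (1.3333)·(1.3333) + (0.3333)·(0.3333) + (4.3333)·(4.3333) + (-2.6667)·(-2.6667) + (-2.6667)·(-2.6667)) / 5 = 35.3333/5 = 7.0667
  Sample standard deviations s_i = √(s[i,i]):
  s(U) = √(8.5667) = 2.9269
  s(V) = √(7.0667) = 2.6583

Step 3 — r_{ij} = s_{ij} / (s_i · s_j):
  r[U,U] = 1 (diagonal).
  r[U,V] = -5.1333 / (2.9269 · 2.6583) = -5.1333 / 7.7806 = -0.6598
  r[V,V] = 1 (diagonal).

R is symmetric with unit diagonal. Assembling:

R = [[1, -0.6598],
 [-0.6598, 1]]


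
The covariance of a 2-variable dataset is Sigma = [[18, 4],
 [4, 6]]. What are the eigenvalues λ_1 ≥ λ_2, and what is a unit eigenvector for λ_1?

Step 1 — characteristic polynomial of 2×2 Sigma:
  det(Sigma - λI) = λ² - trace · λ + det = 0.
  trace = 18 + 6 = 24, det = 18·6 - (4)² = 92.
Step 2 — discriminant:
  Δ = trace² - 4·det = 576 - 368 = 208.
Step 3 — eigenvalues:
  λ = (trace ± √Δ)/2 = (24 ± 14.4222)/2,
  λ_1 = 19.2111,  λ_2 = 4.7889.

Step 4 — unit eigenvector for λ_1: solve (Sigma - λ_1 I)v = 0. First row:
  (18 - 19.2111)·v_x + (4)·v_y = 0, i.e. (-1.2111)·v_x + (4)·v_y = 0,
  so v ∝ (b, λ_1 - a) = (4, 1.2111) = u.
  ||u|| = √((4)² + (1.2111)²) = √(17.4668) ≈ 4.1793,
  v_1 = u/||u|| ≈ (0.9571, 0.2898) (||v_1|| = 1).

λ_1 = 19.2111,  λ_2 = 4.7889;  v_1 ≈ (0.9571, 0.2898)


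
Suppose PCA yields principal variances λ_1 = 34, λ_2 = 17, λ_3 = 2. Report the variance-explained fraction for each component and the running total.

Step 1 — total variance = trace(Sigma) = Σ λ_i = 34 + 17 + 2 = 53.

Step 2 — fraction explained by component i = λ_i / Σ λ:
  PC1: 34/53 = 0.6415
  PC2: 17/53 = 0.3208
  PC3: 2/53 = 0.0377

Step 3 — cumulative fraction after k components = (λ_1 + ... + λ_k) / Σ λ:
  k = 1: 34/53 = 0.6415
  k = 2: (34 + 17)/53 = 51/53 = 0.9623
  k = 3: (34 + 17 + 2)/53 = 53/53 = 1

Summary (fraction, with percent):

explained: PC1 0.6415 (64.15%), PC2 0.3208 (32.08%), PC3 0.0377 (3.77%);  cumulative: 0.6415, 0.9623, 1


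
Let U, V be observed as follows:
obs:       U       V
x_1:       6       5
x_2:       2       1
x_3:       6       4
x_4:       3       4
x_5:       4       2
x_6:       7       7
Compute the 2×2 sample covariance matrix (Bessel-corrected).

Step 1 — column means:
  mean(U) = (6 + 2 + 6 + 3 + 4 + 7) / 6 = 28/6 = 4.6667
  mean(V) = (5 + 1 + 4 + 4 + 2 + 7) / 6 = 23/6 = 3.8333

Step 2 — sample covariance S[i,j] = (1/(n-1)) · Σ_k (x_{k,i} - mean_i) · (x_{k,j} - mean_j), with n-1 = 5.
  S[U,U] = ((1.3333)·(1.3333) + (-2.6667)·(-2.6667) + (1.3333)·(1.3333) + (-1.6667)·(-1.6667) + (-0.6667)·(-0.6667) + (2.3333)·(2.3333)) / 5 = 19.3333/5 = 3.8667
  S[U,V] = ((1.3333)·(1.1667) + (-2.6667)·(-2.8333) + (1.3333)·(0.1667) + (-1.6667)·(0.1667) + (-0.6667)·(-1.8333) + (2.3333)·(3.1667)) / 5 = 17.6667/5 = 3.5333
  S[V,V] = ((1.1667)·(1.1667) + (-2.8333)·(-2.8333) + (0.1667)·(0.1667) + (0.1667)·(0.1667) + (-1.8333)·(-1.8333) + (3.1667)·(3.1667)) / 5 = 22.8333/5 = 4.5667

S is symmetric (S[j,i] = S[i,j]). Assembling:

S = [[3.8667, 3.5333],
 [3.5333, 4.5667]]


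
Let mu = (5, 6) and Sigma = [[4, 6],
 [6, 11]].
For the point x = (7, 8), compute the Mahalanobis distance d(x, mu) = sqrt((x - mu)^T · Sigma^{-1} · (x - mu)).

Step 1 — centre the observation: (x - mu) = (2, 2).

Step 2 — invert Sigma. det(Sigma) = 4·11 - (6)² = 8.
  Sigma^{-1} = (1/det) · [[d, -b], [-b, a]] = [[1.375, -0.75],
 [-0.75, 0.5]].

Step 3 — form the quadratic (x - mu)^T · Sigma^{-1} · (x - mu):
  Sigma^{-1} · (x - mu) = (1.25, -0.5).
  (x - mu)^T · [Sigma^{-1} · (x - mu)] = (2)·(1.25) + (2)·(-0.5) = 1.5.

Step 4 — take square root: d = √(1.5) ≈ 1.2247.

d(x, mu) = √(1.5) ≈ 1.2247


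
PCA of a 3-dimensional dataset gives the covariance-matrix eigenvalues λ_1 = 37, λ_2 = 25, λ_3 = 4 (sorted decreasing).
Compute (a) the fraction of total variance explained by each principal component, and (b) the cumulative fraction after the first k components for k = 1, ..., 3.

Step 1 — total variance = trace(Sigma) = Σ λ_i = 37 + 25 + 4 = 66.

Step 2 — fraction explained by component i = λ_i / Σ λ:
  PC1: 37/66 = 0.5606
  PC2: 25/66 = 0.3788
  PC3: 4/66 = 0.0606

Step 3 — cumulative fraction after k components = (λ_1 + ... + λ_k) / Σ λ:
  k = 1: 37/66 = 0.5606
  k = 2: (37 + 25)/66 = 62/66 = 0.9394
  k = 3: (37 + 25 + 4)/66 = 66/66 = 1

Summary (fraction, with percent):

explained: PC1 0.5606 (56.06%), PC2 0.3788 (37.88%), PC3 0.0606 (6.06%);  cumulative: 0.5606, 0.9394, 1


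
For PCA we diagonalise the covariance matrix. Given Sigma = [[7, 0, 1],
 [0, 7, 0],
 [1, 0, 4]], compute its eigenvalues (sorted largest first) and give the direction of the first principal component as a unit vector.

Step 1 — characteristic polynomial p(λ) = det(λI - Sigma) = λ³ - tr·λ² + c_1·λ - det, where tr = trace, c_1 = sum of the principal 2×2 minors, det = det(Sigma):
  tr = 7 + 7 + 4 = 18,
  c_1 = (7·7 - (0)²) + (7·4 - (1)²) + (7·4 - (0)²) = 49 + 27 + 28 = 104,
  det = 7·(7·4 - (0)²) - (0)·((0)·4 - (0)·(1)) + (1)·((0)·(0) - 7·(1)) = 7·(28) - (0)·(0) + (1)·(-7) = 189.
  So p(λ) = λ³ - 18λ² + 104λ - 189.
Step 2 — look for an integer root (rational root theorem: any rational root is an integer divisor of 189). Testing λ = 7:
  p(7) = 343 - 882 + 728 - 189 = 0  ✓
  Dividing out (λ - 7): p(λ) = (λ - 7)(λ² - 11λ + 27).
Step 3 — remaining eigenvalues from the quadratic λ² - 11λ + 27 = 0:
  Δ = 11² - 4·27 = 121 - 108 = 13,  λ = (11 ± √13)/2 = (11 ± 3.6056)/2 ≈ 7.3028 or 3.6972.
  Sorted: λ_1 = 7.3028,  λ_2 = 7,  λ_3 = 3.6972  (check: sum = 18 = tr ✓).

Step 4 — unit eigenvector for λ_1 ≈ 7.3028: v spans the null space of (Sigma - λ_1 I), whose rows are
  r_1 = (-0.3028, 0, 1),  r_2 = (0, -0.3028, 0),  r_3 = (1, 0, -3.3028).
  v is orthogonal to every row, so take v ∝ r_1 × r_2 = ((0)·(0) - (1)·(-0.3028), (1)·(0) - (-0.3028)·(0), (-0.3028)·(-0.3028) - (0)·(0)) ≈ (0.3028, 0, 0.0917).
  Let u = (0.3028, 0, 0.0917).
  ||u|| = √((0.3028)² + (0)² + (0.0917)²) = √(0.1001) ≈ 0.3163,  v_1 = u/||u|| ≈ (0.9571, 0, 0.2898) (||v_1|| = 1).

λ_1 = 7.3028,  λ_2 = 7,  λ_3 = 3.6972;  v_1 ≈ (0.9571, 0, 0.2898)


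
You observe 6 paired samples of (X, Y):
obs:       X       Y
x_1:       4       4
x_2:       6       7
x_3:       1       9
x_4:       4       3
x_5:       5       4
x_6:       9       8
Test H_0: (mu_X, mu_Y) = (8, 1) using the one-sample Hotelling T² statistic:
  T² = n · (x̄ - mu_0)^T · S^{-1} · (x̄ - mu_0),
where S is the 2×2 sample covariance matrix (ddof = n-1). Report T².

Step 1 — sample mean vector:
  mean(X) = (4 + 6 + 1 + 4 + 5 + 9) / 6 = 29/6 = 4.8333
  mean(Y) = (4 + 7 + 9 + 3 + 4 + 8) / 6 = 35/6 = 5.8333
  x̄ = (4.8333, 5.8333),  deviation x̄ - mu_0 = (4.8333, 5.8333) - (8, 1) = (-3.1667, 4.8333).

Step 2 — sample covariance matrix, S[i,j] = (1/(n-1)) · Σ_k (x_{k,i} - mean_i) · (x_{k,j} - mean_j), divisor n-1 = 5:
  S[X,X] = ((-0.8333)·(-0.8333) + (1.1667)·(1.1667) + (-3.8333)·(-3.8333) + (-0.8333)·(-0.8333) + (0.1667)·(0.1667) + (4.1667)·(4.1667)) / 5 = 34.8333/5 = 6.9667
  S[X,Y] = ((-0.8333)·(-1.8333) + (1.1667)·(1.1667) + (-3.8333)·(3.1667) + (-0.8333)·(-2.8333) + (0.1667)·(-1.8333) + (4.1667)·(2.1667)) / 5 = 1.8333/5 = 0.3667
  S[Y,Y] = ((-1.8333)·(-1.8333) + (1.1667)·(1.1667) + (3.1667)·(3.1667) + (-2.8333)·(-2.8333) + (-1.8333)·(-1.8333) + (2.1667)·(2.1667)) / 5 = 30.8333/5 = 6.1667
  S = [[6.9667, 0.3667],
 [0.3667, 6.1667]].

Step 3 — invert S. det(S) = 6.9667·6.1667 - (0.3667)² = 42.8267.
  S^{-1} = (1/det) · [[d, -b], [-b, a]] = [[0.144, -0.0086],
 [-0.0086, 0.1627]].

Step 4 — quadratic form (x̄ - mu_0)^T · S^{-1} · (x̄ - mu_0):
  S^{-1} · (x̄ - mu_0) = (-0.4974, 0.8134),
  (x̄ - mu_0)^T · [...] = (-3.1667)·(-0.4974) + (4.8333)·(0.8134) = 5.5062.

Step 5 — scale by n: T² = 6 · 5.5062 = 33.037.

T² ≈ 33.037


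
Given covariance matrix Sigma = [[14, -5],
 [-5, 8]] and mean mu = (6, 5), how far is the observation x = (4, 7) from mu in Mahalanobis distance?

Step 1 — centre the observation: (x - mu) = (-2, 2).

Step 2 — invert Sigma. det(Sigma) = 14·8 - (-5)² = 87.
  Sigma^{-1} = (1/det) · [[d, -b], [-b, a]] = [[0.092, 0.0575],
 [0.0575, 0.1609]].

Step 3 — form the quadratic (x - mu)^T · Sigma^{-1} · (x - mu):
  Sigma^{-1} · (x - mu) = (-0.069, 0.2069).
  (x - mu)^T · [Sigma^{-1} · (x - mu)] = (-2)·(-0.069) + (2)·(0.2069) = 0.5517.

Step 4 — take square root: d = √(0.5517) ≈ 0.7428.

d(x, mu) = √(0.5517) ≈ 0.7428


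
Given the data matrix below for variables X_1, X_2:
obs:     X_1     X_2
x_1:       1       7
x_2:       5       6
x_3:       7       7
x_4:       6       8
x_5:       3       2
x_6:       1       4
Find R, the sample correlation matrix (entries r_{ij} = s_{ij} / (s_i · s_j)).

Step 1 — column means:
  mean(X_1) = (1 + 5 + 7 + 6 + 3 + 1) / 6 = 23/6 = 3.8333
  mean(X_2) = (7 + 6 + 7 + 8 + 2 + 4) / 6 = 34/6 = 5.6667

Step 2 — sample variances and covariances s[i,j] = (1/(n-1)) · Σ_k (x_{k,i} - mean_i) · (x_{k,j} - mean_j), with n-1 = 5:
  s[X_1,X_1] = ((-2.8333)·(-2.8333) + (1.1667)·(1.1667) + (3.1667)·(3.1667) + (2.1667)·(2.1667) + (-0.8333)·(-0.8333) + (-2.8333)·(-2.8333)) / 5 = 32.8333/5 = 6.5667
  s[X_1,X_2] = ((-2.8333)·(1.3333) + (1.1667)·(0.3333) + (3.1667)·(1.3333) + (2.1667)·(2.3333) + (-0.8333)·(-3.6667) + (-2.8333)·(-1.6667)) / 5 = 13.6667/5 = 2.7333
  s[X_2,X_2] = ((1.3333)·(1.3333) + (0.3333)·(0.3333) + (1.3333)·(1.3333) + (2.3333)·(2.3333) + (-3.6667)·(-3.6667) + (-1.6667)·(-1.6667)) / 5 = 25.3333/5 = 5.0667
  Sample standard deviations s_i = √(s[i,i]):
  s(X_1) = √(6.5667) = 2.5626
  s(X_2) = √(5.0667) = 2.2509

Step 3 — r_{ij} = s_{ij} / (s_i · s_j):
  r[X_1,X_1] = 1 (diagonal).
  r[X_1,X_2] = 2.7333 / (2.5626 · 2.2509) = 2.7333 / 5.7681 = 0.4739
  r[X_2,X_2] = 1 (diagonal).

R is symmetric with unit diagonal. Assembling:

R = [[1, 0.4739],
 [0.4739, 1]]


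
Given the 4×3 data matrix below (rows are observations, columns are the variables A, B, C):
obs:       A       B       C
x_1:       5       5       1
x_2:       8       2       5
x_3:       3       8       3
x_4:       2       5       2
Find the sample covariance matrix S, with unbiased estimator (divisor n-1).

Step 1 — column means:
  mean(A) = (5 + 8 + 3 + 2) / 4 = 18/4 = 4.5
  mean(B) = (5 + 2 + 8 + 5) / 4 = 20/4 = 5
  mean(C) = (1 + 5 + 3 + 2) / 4 = 11/4 = 2.75

Step 2 — sample covariance S[i,j] = (1/(n-1)) · Σ_k (x_{k,i} - mean_i) · (x_{k,j} - mean_j), with n-1 = 3.
  S[A,A] = ((0.5)·(0.5) + (3.5)·(3.5) + (-1.5)·(-1.5) + (-2.5)·(-2.5)) / 3 = 21/3 = 7
  S[A,B] = ((0.5)·(0) + (3.5)·(-3) + (-1.5)·(3) + (-2.5)·(0)) / 3 = -15/3 = -5
  S[A,C] = ((0.5)·(-1.75) + (3.5)·(2.25) + (-1.5)·(0.25) + (-2.5)·(-0.75)) / 3 = 8.5/3 = 2.8333
  S[B,B] = ((0)·(0) + (-3)·(-3) + (3)·(3) + (0)·(0)) / 3 = 18/3 = 6
  S[B,C] = ((0)·(-1.75) + (-3)·(2.25) + (3)·(0.25) + (0)·(-0.75)) / 3 = -6/3 = -2
  S[C,C] = ((-1.75)·(-1.75) + (2.25)·(2.25) + (0.25)·(0.25) + (-0.75)·(-0.75)) / 3 = 8.75/3 = 2.9167

S is symmetric (S[j,i] = S[i,j]). Assembling:

S = [[7, -5, 2.8333],
 [-5, 6, -2],
 [2.8333, -2, 2.9167]]


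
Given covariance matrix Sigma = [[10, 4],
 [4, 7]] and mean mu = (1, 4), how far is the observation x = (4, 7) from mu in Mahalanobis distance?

Step 1 — centre the observation: (x - mu) = (3, 3).

Step 2 — invert Sigma. det(Sigma) = 10·7 - (4)² = 54.
  Sigma^{-1} = (1/det) · [[d, -b], [-b, a]] = [[0.1296, -0.0741],
 [-0.0741, 0.1852]].

Step 3 — form the quadratic (x - mu)^T · Sigma^{-1} · (x - mu):
  Sigma^{-1} · (x - mu) = (0.1667, 0.3333).
  (x - mu)^T · [Sigma^{-1} · (x - mu)] = (3)·(0.1667) + (3)·(0.3333) = 1.5.

Step 4 — take square root: d = √(1.5) ≈ 1.2247.

d(x, mu) = √(1.5) ≈ 1.2247


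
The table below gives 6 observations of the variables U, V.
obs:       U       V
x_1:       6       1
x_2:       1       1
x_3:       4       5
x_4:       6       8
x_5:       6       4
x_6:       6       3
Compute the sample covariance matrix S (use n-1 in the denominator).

Step 1 — column means:
  mean(U) = (6 + 1 + 4 + 6 + 6 + 6) / 6 = 29/6 = 4.8333
  mean(V) = (1 + 1 + 5 + 8 + 4 + 3) / 6 = 22/6 = 3.6667

Step 2 — sample covariance S[i,j] = (1/(n-1)) · Σ_k (x_{k,i} - mean_i) · (x_{k,j} - mean_j), with n-1 = 5.
  S[U,U] = ((1.1667)·(1.1667) + (-3.8333)·(-3.8333) + (-0.8333)·(-0.8333) + (1.1667)·(1.1667) + (1.1667)·(1.1667) + (1.1667)·(1.1667)) / 5 = 20.8333/5 = 4.1667
  S[U,V] = ((1.1667)·(-2.6667) + (-3.8333)·(-2.6667) + (-0.8333)·(1.3333) + (1.1667)·(4.3333) + (1.1667)·(0.3333) + (1.1667)·(-0.6667)) / 5 = 10.6667/5 = 2.1333
  S[V,V] = ((-2.6667)·(-2.6667) + (-2.6667)·(-2.6667) + (1.3333)·(1.3333) + (4.3333)·(4.3333) + (0.3333)·(0.3333) + (-0.6667)·(-0.6667)) / 5 = 35.3333/5 = 7.0667

S is symmetric (S[j,i] = S[i,j]). Assembling:

S = [[4.1667, 2.1333],
 [2.1333, 7.0667]]


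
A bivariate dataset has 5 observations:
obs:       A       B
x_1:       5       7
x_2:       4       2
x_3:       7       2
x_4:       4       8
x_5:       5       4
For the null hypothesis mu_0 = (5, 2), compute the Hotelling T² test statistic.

Step 1 — sample mean vector:
  mean(A) = (5 + 4 + 7 + 4 + 5) / 5 = 25/5 = 5
  mean(B) = (7 + 2 + 2 + 8 + 4) / 5 = 23/5 = 4.6
  x̄ = (5, 4.6),  deviation x̄ - mu_0 = (5, 4.6) - (5, 2) = (0, 2.6).

Step 2 — sample covariance matrix, S[i,j] = (1/(n-1)) · Σ_k (x_{k,i} - mean_i) · (x_{k,j} - mean_j), divisor n-1 = 4:
  S[A,A] = ((0)·(0) + (-1)·(-1) + (2)·(2) + (-1)·(-1) + (0)·(0)) / 4 = 6/4 = 1.5
  S[A,B] = ((0)·(2.4) + (-1)·(-2.6) + (2)·(-2.6) + (-1)·(3.4) + (0)·(-0.6)) / 4 = -6/4 = -1.5
  S[B,B] = ((2.4)·(2.4) + (-2.6)·(-2.6) + (-2.6)·(-2.6) + (3.4)·(3.4) + (-0.6)·(-0.6)) / 4 = 31.2/4 = 7.8
  S = [[1.5, -1.5],
 [-1.5, 7.8]].

Step 3 — invert S. det(S) = 1.5·7.8 - (-1.5)² = 9.45.
  S^{-1} = (1/det) · [[d, -b], [-b, a]] = [[0.8254, 0.1587],
 [0.1587, 0.1587]].

Step 4 — quadratic form (x̄ - mu_0)^T · S^{-1} · (x̄ - mu_0):
  S^{-1} · (x̄ - mu_0) = (0.4127, 0.4127),
  (x̄ - mu_0)^T · [...] = (0)·(0.4127) + (2.6)·(0.4127) = 1.073.

Step 5 — scale by n: T² = 5 · 1.073 = 5.3651.

T² ≈ 5.3651


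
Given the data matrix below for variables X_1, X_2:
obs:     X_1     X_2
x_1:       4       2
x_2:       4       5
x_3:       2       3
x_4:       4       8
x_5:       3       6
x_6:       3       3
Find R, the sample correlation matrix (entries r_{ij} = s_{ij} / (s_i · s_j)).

Step 1 — column means:
  mean(X_1) = (4 + 4 + 2 + 4 + 3 + 3) / 6 = 20/6 = 3.3333
  mean(X_2) = (2 + 5 + 3 + 8 + 6 + 3) / 6 = 27/6 = 4.5

Step 2 — sample variances and covariances s[i,j] = (1/(n-1)) · Σ_k (x_{k,i} - mean_i) · (x_{k,j} - mean_j), with n-1 = 5:
  s[X_1,X_1] = ((0.6667)·(0.6667) + (0.6667)·(0.6667) + (-1.3333)·(-1.3333) + (0.6667)·(0.6667) + (-0.3333)·(-0.3333) + (-0.3333)·(-0.3333)) / 5 = 3.3333/5 = 0.6667
  s[X_1,X_2] = ((0.6667)·(-2.5) + (0.6667)·(0.5) + (-1.3333)·(-1.5) + (0.6667)·(3.5) + (-0.3333)·(1.5) + (-0.3333)·(-1.5)) / 5 = 3/5 = 0.6
  s[X_2,X_2] = ((-2.5)·(-2.5) + (0.5)·(0.5) + (-1.5)·(-1.5) + (3.5)·(3.5) + (1.5)·(1.5) + (-1.5)·(-1.5)) / 5 = 25.5/5 = 5.1
  Sample standard deviations s_i = √(s[i,i]):
  s(X_1) = √(0.6667) = 0.8165
  s(X_2) = √(5.1) = 2.2583

Step 3 — r_{ij} = s_{ij} / (s_i · s_j):
  r[X_1,X_1] = 1 (diagonal).
  r[X_1,X_2] = 0.6 / (0.8165 · 2.2583) = 0.6 / 1.8439 = 0.3254
  r[X_2,X_2] = 1 (diagonal).

R is symmetric with unit diagonal. Assembling:

R = [[1, 0.3254],
 [0.3254, 1]]


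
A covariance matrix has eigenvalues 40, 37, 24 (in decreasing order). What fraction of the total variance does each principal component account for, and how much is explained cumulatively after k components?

Step 1 — total variance = trace(Sigma) = Σ λ_i = 40 + 37 + 24 = 101.

Step 2 — fraction explained by component i = λ_i / Σ λ:
  PC1: 40/101 = 0.396
  PC2: 37/101 = 0.3663
  PC3: 24/101 = 0.2376

Step 3 — cumulative fraction after k components = (λ_1 + ... + λ_k) / Σ λ:
  k = 1: 40/101 = 0.396
  k = 2: (40 + 37)/101 = 77/101 = 0.7624
  k = 3: (40 + 37 + 24)/101 = 101/101 = 1

Summary (fraction, with percent):

explained: PC1 0.396 (39.6%), PC2 0.3663 (36.63%), PC3 0.2376 (23.76%);  cumulative: 0.396, 0.7624, 1


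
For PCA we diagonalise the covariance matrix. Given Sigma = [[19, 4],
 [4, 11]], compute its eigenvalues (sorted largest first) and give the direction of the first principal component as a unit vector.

Step 1 — characteristic polynomial of 2×2 Sigma:
  det(Sigma - λI) = λ² - trace · λ + det = 0.
  trace = 19 + 11 = 30, det = 19·11 - (4)² = 193.
Step 2 — discriminant:
  Δ = trace² - 4·det = 900 - 772 = 128.
Step 3 — eigenvalues:
  λ = (trace ± √Δ)/2 = (30 ± 11.3137)/2,
  λ_1 = 20.6569,  λ_2 = 9.3431.

Step 4 — unit eigenvector for λ_1: solve (Sigma - λ_1 I)v = 0. First row:
  (19 - 20.6569)·v_x + (4)·v_y = 0, i.e. (-1.6569)·v_x + (4)·v_y = 0,
  so v ∝ (b, λ_1 - a) = (4, 1.6569) = u.
  ||u|| = √((4)² + (1.6569)²) = √(18.7452) ≈ 4.3296,
  v_1 = u/||u|| ≈ (0.9239, 0.3827) (||v_1|| = 1).

λ_1 = 20.6569,  λ_2 = 9.3431;  v_1 ≈ (0.9239, 0.3827)


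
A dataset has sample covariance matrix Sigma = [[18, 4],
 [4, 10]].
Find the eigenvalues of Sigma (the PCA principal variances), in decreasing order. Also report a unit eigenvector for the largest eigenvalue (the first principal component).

Step 1 — characteristic polynomial of 2×2 Sigma:
  det(Sigma - λI) = λ² - trace · λ + det = 0.
  trace = 18 + 10 = 28, det = 18·10 - (4)² = 164.
Step 2 — discriminant:
  Δ = trace² - 4·det = 784 - 656 = 128.
Step 3 — eigenvalues:
  λ = (trace ± √Δ)/2 = (28 ± 11.3137)/2,
  λ_1 = 19.6569,  λ_2 = 8.3431.

Step 4 — unit eigenvector for λ_1: solve (Sigma - λ_1 I)v = 0. First row:
  (18 - 19.6569)·v_x + (4)·v_y = 0, i.e. (-1.6569)·v_x + (4)·v_y = 0,
  so v ∝ (b, λ_1 - a) = (4, 1.6569) = u.
  ||u|| = √((4)² + (1.6569)²) = √(18.7452) ≈ 4.3296,
  v_1 = u/||u|| ≈ (0.9239, 0.3827) (||v_1|| = 1).

λ_1 = 19.6569,  λ_2 = 8.3431;  v_1 ≈ (0.9239, 0.3827)


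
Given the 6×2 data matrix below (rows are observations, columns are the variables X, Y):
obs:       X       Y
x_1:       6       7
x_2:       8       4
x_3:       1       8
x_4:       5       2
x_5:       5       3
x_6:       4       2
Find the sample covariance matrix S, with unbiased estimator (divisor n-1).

Step 1 — column means:
  mean(X) = (6 + 8 + 1 + 5 + 5 + 4) / 6 = 29/6 = 4.8333
  mean(Y) = (7 + 4 + 8 + 2 + 3 + 2) / 6 = 26/6 = 4.3333

Step 2 — sample covariance S[i,j] = (1/(n-1)) · Σ_k (x_{k,i} - mean_i) · (x_{k,j} - mean_j), with n-1 = 5.
  S[X,X] = ((1.1667)·(1.1667) + (3.1667)·(3.1667) + (-3.8333)·(-3.8333) + (0.1667)·(0.1667) + (0.1667)·(0.1667) + (-0.8333)·(-0.8333)) / 5 = 26.8333/5 = 5.3667
  S[X,Y] = ((1.1667)·(2.6667) + (3.1667)·(-0.3333) + (-3.8333)·(3.6667) + (0.1667)·(-2.3333) + (0.1667)·(-1.3333) + (-0.8333)·(-2.3333)) / 5 = -10.6667/5 = -2.1333
  S[Y,Y] = ((2.6667)·(2.6667) + (-0.3333)·(-0.3333) + (3.6667)·(3.6667) + (-2.3333)·(-2.3333) + (-1.3333)·(-1.3333) + (-2.3333)·(-2.3333)) / 5 = 33.3333/5 = 6.6667

S is symmetric (S[j,i] = S[i,j]). Assembling:

S = [[5.3667, -2.1333],
 [-2.1333, 6.6667]]


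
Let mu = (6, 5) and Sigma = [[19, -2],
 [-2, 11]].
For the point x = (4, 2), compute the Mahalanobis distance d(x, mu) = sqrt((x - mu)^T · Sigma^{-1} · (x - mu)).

Step 1 — centre the observation: (x - mu) = (-2, -3).

Step 2 — invert Sigma. det(Sigma) = 19·11 - (-2)² = 205.
  Sigma^{-1} = (1/det) · [[d, -b], [-b, a]] = [[0.0537, 0.0098],
 [0.0098, 0.0927]].

Step 3 — form the quadratic (x - mu)^T · Sigma^{-1} · (x - mu):
  Sigma^{-1} · (x - mu) = (-0.1366, -0.2976).
  (x - mu)^T · [Sigma^{-1} · (x - mu)] = (-2)·(-0.1366) + (-3)·(-0.2976) = 1.1659.

Step 4 — take square root: d = √(1.1659) ≈ 1.0797.

d(x, mu) = √(1.1659) ≈ 1.0797


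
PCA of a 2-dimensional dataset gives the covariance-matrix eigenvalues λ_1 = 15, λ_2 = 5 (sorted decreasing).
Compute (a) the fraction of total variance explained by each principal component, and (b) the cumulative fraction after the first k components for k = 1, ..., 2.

Step 1 — total variance = trace(Sigma) = Σ λ_i = 15 + 5 = 20.

Step 2 — fraction explained by component i = λ_i / Σ λ:
  PC1: 15/20 = 0.75
  PC2: 5/20 = 0.25

Step 3 — cumulative fraction after k components = (λ_1 + ... + λ_k) / Σ λ:
  k = 1: 15/20 = 0.75
  k = 2: (15 + 5)/20 = 20/20 = 1

Summary (fraction, with percent):

explained: PC1 0.75 (75%), PC2 0.25 (25%);  cumulative: 0.75, 1


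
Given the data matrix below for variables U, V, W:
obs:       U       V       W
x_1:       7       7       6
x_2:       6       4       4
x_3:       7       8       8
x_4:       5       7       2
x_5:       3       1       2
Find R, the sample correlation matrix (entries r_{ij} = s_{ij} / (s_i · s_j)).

Step 1 — column means:
  mean(U) = (7 + 6 + 7 + 5 + 3) / 5 = 28/5 = 5.6
  mean(V) = (7 + 4 + 8 + 7 + 1) / 5 = 27/5 = 5.4
  mean(W) = (6 + 4 + 8 + 2 + 2) / 5 = 22/5 = 4.4

Step 2 — sample variances and covariances s[i,j] = (1/(n-1)) · Σ_k (x_{k,i} - mean_i) · (x_{k,j} - mean_j), with n-1 = 4:
  s[U,U] = ((1.4)·(1.4) + (0.4)·(0.4) + (1.4)·(1.4) + (-0.6)·(-0.6) + (-2.6)·(-2.6)) / 4 = 11.2/4 = 2.8
  s[U,V] = ((1.4)·(1.6) + (0.4)·(-1.4) + (1.4)·(2.6) + (-0.6)·(1.6) + (-2.6)·(-4.4)) / 4 = 15.8/4 = 3.95
  s[U,W] = ((1.4)·(1.6) + (0.4)·(-0.4) + (1.4)·(3.6) + (-0.6)·(-2.4) + (-2.6)·(-2.4)) / 4 = 14.8/4 = 3.7
  s[V,V] = ((1.6)·(1.6) + (-1.4)·(-1.4) + (2.6)·(2.6) + (1.6)·(1.6) + (-4.4)·(-4.4)) / 4 = 33.2/4 = 8.3
  s[V,W] = ((1.6)·(1.6) + (-1.4)·(-0.4) + (2.6)·(3.6) + (1.6)·(-2.4) + (-4.4)·(-2.4)) / 4 = 19.2/4 = 4.8
  s[W,W] = ((1.6)·(1.6) + (-0.4)·(-0.4) + (3.6)·(3.6) + (-2.4)·(-2.4) + (-2.4)·(-2.4)) / 4 = 27.2/4 = 6.8
  Sample standard deviations s_i = √(s[i,i]):
  s(U) = √(2.8) = 1.6733
  s(V) = √(8.3) = 2.881
  s(W) = √(6.8) = 2.6077

Step 3 — r_{ij} = s_{ij} / (s_i · s_j):
  r[U,U] = 1 (diagonal).
  r[U,V] = 3.95 / (1.6733 · 2.881) = 3.95 / 4.8208 = 0.8194
  r[U,W] = 3.7 / (1.6733 · 2.6077) = 3.7 / 4.3635 = 0.8479
  r[V,V] = 1 (diagonal).
  r[V,W] = 4.8 / (2.881 · 2.6077) = 4.8 / 7.5127 = 0.6389
  r[W,W] = 1 (diagonal).

R is symmetric with unit diagonal. Assembling:

R = [[1, 0.8194, 0.8479],
 [0.8194, 1, 0.6389],
 [0.8479, 0.6389, 1]]


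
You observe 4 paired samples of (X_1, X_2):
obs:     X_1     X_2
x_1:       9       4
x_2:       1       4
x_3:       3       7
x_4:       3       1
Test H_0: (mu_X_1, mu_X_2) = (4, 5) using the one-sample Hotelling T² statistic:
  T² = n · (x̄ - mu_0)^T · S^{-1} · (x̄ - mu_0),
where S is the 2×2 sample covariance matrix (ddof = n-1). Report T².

Step 1 — sample mean vector:
  mean(X_1) = (9 + 1 + 3 + 3) / 4 = 16/4 = 4
  mean(X_2) = (4 + 4 + 7 + 1) / 4 = 16/4 = 4
  x̄ = (4, 4),  deviation x̄ - mu_0 = (4, 4) - (4, 5) = (0, -1).

Step 2 — sample covariance matrix, S[i,j] = (1/(n-1)) · Σ_k (x_{k,i} - mean_i) · (x_{k,j} - mean_j), divisor n-1 = 3:
  S[X_1,X_1] = ((5)·(5) + (-3)·(-3) + (-1)·(-1) + (-1)·(-1)) / 3 = 36/3 = 12
  S[X_1,X_2] = ((5)·(0) + (-3)·(0) + (-1)·(3) + (-1)·(-3)) / 3 = 0/3 = 0
  S[X_2,X_2] = ((0)·(0) + (0)·(0) + (3)·(3) + (-3)·(-3)) / 3 = 18/3 = 6
  S = [[12, 0],
 [0, 6]].

Step 3 — invert S. det(S) = 12·6 - (0)² = 72.
  S^{-1} = (1/det) · [[d, -b], [-b, a]] = [[0.0833, 0],
 [0, 0.1667]].

Step 4 — quadratic form (x̄ - mu_0)^T · S^{-1} · (x̄ - mu_0):
  S^{-1} · (x̄ - mu_0) = (0, -0.1667),
  (x̄ - mu_0)^T · [...] = (0)·(0) + (-1)·(-0.1667) = 0.1667.

Step 5 — scale by n: T² = 4 · 0.1667 = 0.6667.

T² ≈ 0.6667


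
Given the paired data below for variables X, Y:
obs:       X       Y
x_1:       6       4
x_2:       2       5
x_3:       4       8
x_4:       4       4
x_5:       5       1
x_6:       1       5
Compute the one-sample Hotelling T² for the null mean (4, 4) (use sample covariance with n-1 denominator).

Step 1 — sample mean vector:
  mean(X) = (6 + 2 + 4 + 4 + 5 + 1) / 6 = 22/6 = 3.6667
  mean(Y) = (4 + 5 + 8 + 4 + 1 + 5) / 6 = 27/6 = 4.5
  x̄ = (3.6667, 4.5),  deviation x̄ - mu_0 = (3.6667, 4.5) - (4, 4) = (-0.3333, 0.5).

Step 2 — sample covariance matrix, S[i,j] = (1/(n-1)) · Σ_k (x_{k,i} - mean_i) · (x_{k,j} - mean_j), divisor n-1 = 5:
  S[X,X] = ((2.3333)·(2.3333) + (-1.6667)·(-1.6667) + (0.3333)·(0.3333) + (0.3333)·(0.3333) + (1.3333)·(1.3333) + (-2.6667)·(-2.6667)) / 5 = 17.3333/5 = 3.4667
  S[X,Y] = ((2.3333)·(-0.5) + (-1.6667)·(0.5) + (0.3333)·(3.5) + (0.3333)·(-0.5) + (1.3333)·(-3.5) + (-2.6667)·(0.5)) / 5 = -7/5 = -1.4
  S[Y,Y] = ((-0.5)·(-0.5) + (0.5)·(0.5) + (3.5)·(3.5) + (-0.5)·(-0.5) + (-3.5)·(-3.5) + (0.5)·(0.5)) / 5 = 25.5/5 = 5.1
  S = [[3.4667, -1.4],
 [-1.4, 5.1]].

Step 3 — invert S. det(S) = 3.4667·5.1 - (-1.4)² = 15.72.
  S^{-1} = (1/det) · [[d, -b], [-b, a]] = [[0.3244, 0.0891],
 [0.0891, 0.2205]].

Step 4 — quadratic form (x̄ - mu_0)^T · S^{-1} · (x̄ - mu_0):
  S^{-1} · (x̄ - mu_0) = (-0.0636, 0.0806),
  (x̄ - mu_0)^T · [...] = (-0.3333)·(-0.0636) + (0.5)·(0.0806) = 0.0615.

Step 5 — scale by n: T² = 6 · 0.0615 = 0.369.

T² ≈ 0.369


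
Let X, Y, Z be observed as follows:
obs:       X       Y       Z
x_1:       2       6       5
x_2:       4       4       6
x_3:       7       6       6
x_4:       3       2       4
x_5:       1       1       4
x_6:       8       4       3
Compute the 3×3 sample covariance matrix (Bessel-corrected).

Step 1 — column means:
  mean(X) = (2 + 4 + 7 + 3 + 1 + 8) / 6 = 25/6 = 4.1667
  mean(Y) = (6 + 4 + 6 + 2 + 1 + 4) / 6 = 23/6 = 3.8333
  mean(Z) = (5 + 6 + 6 + 4 + 4 + 3) / 6 = 28/6 = 4.6667

Step 2 — sample covariance S[i,j] = (1/(n-1)) · Σ_k (x_{k,i} - mean_i) · (x_{k,j} - mean_j), with n-1 = 5.
  S[X,X] = ((-2.1667)·(-2.1667) + (-0.1667)·(-0.1667) + (2.8333)·(2.8333) + (-1.1667)·(-1.1667) + (-3.1667)·(-3.1667) + (3.8333)·(3.8333)) / 5 = 38.8333/5 = 7.7667
  S[X,Y] = ((-2.1667)·(2.1667) + (-0.1667)·(0.1667) + (2.8333)·(2.1667) + (-1.1667)·(-1.8333) + (-3.1667)·(-2.8333) + (3.8333)·(0.1667)) / 5 = 13.1667/5 = 2.6333
  S[X,Z] = ((-2.1667)·(0.3333) + (-0.1667)·(1.3333) + (2.8333)·(1.3333) + (-1.1667)·(-0.6667) + (-3.1667)·(-0.6667) + (3.8333)·(-1.6667)) / 5 = -0.6667/5 = -0.1333
  S[Y,Y] = ((2.1667)·(2.1667) + (0.1667)·(0.1667) + (2.1667)·(2.1667) + (-1.8333)·(-1.8333) + (-2.8333)·(-2.8333) + (0.1667)·(0.1667)) / 5 = 20.8333/5 = 4.1667
  S[Y,Z] = ((2.1667)·(0.3333) + (0.1667)·(1.3333) + (2.1667)·(1.3333) + (-1.8333)·(-0.6667) + (-2.8333)·(-0.6667) + (0.1667)·(-1.6667)) / 5 = 6.6667/5 = 1.3333
  S[Z,Z] = ((0.3333)·(0.3333) + (1.3333)·(1.3333) + (1.3333)·(1.3333) + (-0.6667)·(-0.6667) + (-0.6667)·(-0.6667) + (-1.6667)·(-1.6667)) / 5 = 7.3333/5 = 1.4667

S is symmetric (S[j,i] = S[i,j]). Assembling:

S = [[7.7667, 2.6333, -0.1333],
 [2.6333, 4.1667, 1.3333],
 [-0.1333, 1.3333, 1.4667]]


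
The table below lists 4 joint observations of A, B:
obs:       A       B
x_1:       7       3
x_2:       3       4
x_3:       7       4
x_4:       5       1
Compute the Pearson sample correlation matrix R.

Step 1 — column means:
  mean(A) = (7 + 3 + 7 + 5) / 4 = 22/4 = 5.5
  mean(B) = (3 + 4 + 4 + 1) / 4 = 12/4 = 3

Step 2 — sample variances and covariances s[i,j] = (1/(n-1)) · Σ_k (x_{k,i} - mean_i) · (x_{k,j} - mean_j), with n-1 = 3:
  s[A,A] = ((1.5)·(1.5) + (-2.5)·(-2.5) + (1.5)·(1.5) + (-0.5)·(-0.5)) / 3 = 11/3 = 3.6667
  s[A,B] = ((1.5)·(0) + (-2.5)·(1) + (1.5)·(1) + (-0.5)·(-2)) / 3 = 0/3 = 0
  s[B,B] = ((0)·(0) + (1)·(1) + (1)·(1) + (-2)·(-2)) / 3 = 6/3 = 2
  Sample standard deviations s_i = √(s[i,i]):
  s(A) = √(3.6667) = 1.9149
  s(B) = √(2) = 1.4142

Step 3 — r_{ij} = s_{ij} / (s_i · s_j):
  r[A,A] = 1 (diagonal).
  r[A,B] = 0 / (1.9149 · 1.4142) = 0 / 2.708 = 0
  r[B,B] = 1 (diagonal).

R is symmetric with unit diagonal. Assembling:

R = [[1, 0],
 [0, 1]]


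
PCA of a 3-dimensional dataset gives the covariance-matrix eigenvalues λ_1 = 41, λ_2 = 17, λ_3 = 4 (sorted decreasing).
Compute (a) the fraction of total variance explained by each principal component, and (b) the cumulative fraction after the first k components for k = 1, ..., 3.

Step 1 — total variance = trace(Sigma) = Σ λ_i = 41 + 17 + 4 = 62.

Step 2 — fraction explained by component i = λ_i / Σ λ:
  PC1: 41/62 = 0.6613
  PC2: 17/62 = 0.2742
  PC3: 4/62 = 0.0645

Step 3 — cumulative fraction after k components = (λ_1 + ... + λ_k) / Σ λ:
  k = 1: 41/62 = 0.6613
  k = 2: (41 + 17)/62 = 58/62 = 0.9355
  k = 3: (41 + 17 + 4)/62 = 62/62 = 1

Summary (fraction, with percent):

explained: PC1 0.6613 (66.13%), PC2 0.2742 (27.42%), PC3 0.0645 (6.45%);  cumulative: 0.6613, 0.9355, 1


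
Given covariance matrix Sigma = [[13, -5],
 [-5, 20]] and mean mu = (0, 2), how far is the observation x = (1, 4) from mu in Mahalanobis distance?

Step 1 — centre the observation: (x - mu) = (1, 2).

Step 2 — invert Sigma. det(Sigma) = 13·20 - (-5)² = 235.
  Sigma^{-1} = (1/det) · [[d, -b], [-b, a]] = [[0.0851, 0.0213],
 [0.0213, 0.0553]].

Step 3 — form the quadratic (x - mu)^T · Sigma^{-1} · (x - mu):
  Sigma^{-1} · (x - mu) = (0.1277, 0.1319).
  (x - mu)^T · [Sigma^{-1} · (x - mu)] = (1)·(0.1277) + (2)·(0.1319) = 0.3915.

Step 4 — take square root: d = √(0.3915) ≈ 0.6257.

d(x, mu) = √(0.3915) ≈ 0.6257


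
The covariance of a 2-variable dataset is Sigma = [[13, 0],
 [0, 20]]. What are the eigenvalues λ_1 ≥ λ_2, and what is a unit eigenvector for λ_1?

Step 1 — characteristic polynomial of 2×2 Sigma:
  det(Sigma - λI) = λ² - trace · λ + det = 0.
  trace = 13 + 20 = 33, det = 13·20 - (0)² = 260.
Step 2 — discriminant:
  Δ = trace² - 4·det = 1089 - 1040 = 49.
Step 3 — eigenvalues:
  λ = (trace ± √Δ)/2 = (33 ± 7)/2,
  λ_1 = 20,  λ_2 = 13.

Step 4 — unit eigenvector for λ_1: Sigma is diagonal, so its eigenvectors are the coordinate axes. λ_1 = 20 is the diagonal entry on the second coordinate axis, hence
  v_1 = (0, 1) (||v_1|| = 1).

λ_1 = 20,  λ_2 = 13;  v_1 ≈ (0, 1)


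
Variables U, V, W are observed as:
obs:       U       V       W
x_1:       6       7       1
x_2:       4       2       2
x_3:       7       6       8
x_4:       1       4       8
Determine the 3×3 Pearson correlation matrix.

Step 1 — column means:
  mean(U) = (6 + 4 + 7 + 1) / 4 = 18/4 = 4.5
  mean(V) = (7 + 2 + 6 + 4) / 4 = 19/4 = 4.75
  mean(W) = (1 + 2 + 8 + 8) / 4 = 19/4 = 4.75

Step 2 — sample variances and covariances s[i,j] = (1/(n-1)) · Σ_k (x_{k,i} - mean_i) · (x_{k,j} - mean_j), with n-1 = 3:
  s[U,U] = ((1.5)·(1.5) + (-0.5)·(-0.5) + (2.5)·(2.5) + (-3.5)·(-3.5)) / 3 = 21/3 = 7
  s[U,V] = ((1.5)·(2.25) + (-0.5)·(-2.75) + (2.5)·(1.25) + (-3.5)·(-0.75)) / 3 = 10.5/3 = 3.5
  s[U,W] = ((1.5)·(-3.75) + (-0.5)·(-2.75) + (2.5)·(3.25) + (-3.5)·(3.25)) / 3 = -7.5/3 = -2.5
  s[V,V] = ((2.25)·(2.25) + (-2.75)·(-2.75) + (1.25)·(1.25) + (-0.75)·(-0.75)) / 3 = 14.75/3 = 4.9167
  s[V,W] = ((2.25)·(-3.75) + (-2.75)·(-2.75) + (1.25)·(3.25) + (-0.75)·(3.25)) / 3 = 0.75/3 = 0.25
  s[W,W] = ((-3.75)·(-3.75) + (-2.75)·(-2.75) + (3.25)·(3.25) + (3.25)·(3.25)) / 3 = 42.75/3 = 14.25
  Sample standard deviations s_i = √(s[i,i]):
  s(U) = √(7) = 2.6458
  s(V) = √(4.9167) = 2.2174
  s(W) = √(14.25) = 3.7749

Step 3 — r_{ij} = s_{ij} / (s_i · s_j):
  r[U,U] = 1 (diagonal).
  r[U,V] = 3.5 / (2.6458 · 2.2174) = 3.5 / 5.8666 = 0.5966
  r[U,W] = -2.5 / (2.6458 · 3.7749) = -2.5 / 9.9875 = -0.2503
  r[V,V] = 1 (diagonal).
  r[V,W] = 0.25 / (2.2174 · 3.7749) = 0.25 / 8.3703 = 0.0299
  r[W,W] = 1 (diagonal).

R is symmetric with unit diagonal. Assembling:

R = [[1, 0.5966, -0.2503],
 [0.5966, 1, 0.0299],
 [-0.2503, 0.0299, 1]]
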